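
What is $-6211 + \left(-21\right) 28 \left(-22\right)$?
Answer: $6725$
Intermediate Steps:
$-6211 + \left(-21\right) 28 \left(-22\right) = -6211 - -12936 = -6211 + 12936 = 6725$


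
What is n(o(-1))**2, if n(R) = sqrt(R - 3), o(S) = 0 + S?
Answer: -4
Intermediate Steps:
o(S) = S
n(R) = sqrt(-3 + R)
n(o(-1))**2 = (sqrt(-3 - 1))**2 = (sqrt(-4))**2 = (2*I)**2 = -4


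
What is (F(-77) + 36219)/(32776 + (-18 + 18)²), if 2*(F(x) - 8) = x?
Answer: 72377/65552 ≈ 1.1041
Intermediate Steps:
F(x) = 8 + x/2
(F(-77) + 36219)/(32776 + (-18 + 18)²) = ((8 + (½)*(-77)) + 36219)/(32776 + (-18 + 18)²) = ((8 - 77/2) + 36219)/(32776 + 0²) = (-61/2 + 36219)/(32776 + 0) = (72377/2)/32776 = (72377/2)*(1/32776) = 72377/65552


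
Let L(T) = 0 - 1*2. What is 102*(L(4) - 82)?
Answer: -8568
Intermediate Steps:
L(T) = -2 (L(T) = 0 - 2 = -2)
102*(L(4) - 82) = 102*(-2 - 82) = 102*(-84) = -8568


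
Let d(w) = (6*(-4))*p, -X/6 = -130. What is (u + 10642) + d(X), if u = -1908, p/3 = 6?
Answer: 8302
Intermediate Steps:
p = 18 (p = 3*6 = 18)
X = 780 (X = -6*(-130) = 780)
d(w) = -432 (d(w) = (6*(-4))*18 = -24*18 = -432)
(u + 10642) + d(X) = (-1908 + 10642) - 432 = 8734 - 432 = 8302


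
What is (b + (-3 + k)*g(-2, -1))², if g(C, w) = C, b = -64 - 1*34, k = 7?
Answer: 11236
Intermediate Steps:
b = -98 (b = -64 - 34 = -98)
(b + (-3 + k)*g(-2, -1))² = (-98 + (-3 + 7)*(-2))² = (-98 + 4*(-2))² = (-98 - 8)² = (-106)² = 11236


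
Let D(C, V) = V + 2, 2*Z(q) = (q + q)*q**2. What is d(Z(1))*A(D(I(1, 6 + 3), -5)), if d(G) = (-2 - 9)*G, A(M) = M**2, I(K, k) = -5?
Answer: -99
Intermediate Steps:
Z(q) = q**3 (Z(q) = ((q + q)*q**2)/2 = ((2*q)*q**2)/2 = (2*q**3)/2 = q**3)
D(C, V) = 2 + V
d(G) = -11*G
d(Z(1))*A(D(I(1, 6 + 3), -5)) = (-11*1**3)*(2 - 5)**2 = -11*1*(-3)**2 = -11*9 = -99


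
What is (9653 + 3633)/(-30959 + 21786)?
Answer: -13286/9173 ≈ -1.4484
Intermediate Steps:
(9653 + 3633)/(-30959 + 21786) = 13286/(-9173) = 13286*(-1/9173) = -13286/9173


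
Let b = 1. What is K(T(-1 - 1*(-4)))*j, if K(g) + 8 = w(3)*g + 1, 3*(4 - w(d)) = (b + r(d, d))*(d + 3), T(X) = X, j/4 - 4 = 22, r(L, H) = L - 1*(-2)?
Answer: -3224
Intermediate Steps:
r(L, H) = 2 + L (r(L, H) = L + 2 = 2 + L)
j = 104 (j = 16 + 4*22 = 16 + 88 = 104)
w(d) = 4 - (3 + d)**2/3 (w(d) = 4 - (1 + (2 + d))*(d + 3)/3 = 4 - (3 + d)*(3 + d)/3 = 4 - (3 + d)**2/3)
K(g) = -7 - 8*g (K(g) = -8 + ((1 - 2*3 - 1/3*3**2)*g + 1) = -8 + ((1 - 6 - 1/3*9)*g + 1) = -8 + ((1 - 6 - 3)*g + 1) = -8 + (-8*g + 1) = -8 + (1 - 8*g) = -7 - 8*g)
K(T(-1 - 1*(-4)))*j = (-7 - 8*(-1 - 1*(-4)))*104 = (-7 - 8*(-1 + 4))*104 = (-7 - 8*3)*104 = (-7 - 24)*104 = -31*104 = -3224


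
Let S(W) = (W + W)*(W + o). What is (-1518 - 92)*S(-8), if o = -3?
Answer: -283360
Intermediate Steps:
S(W) = 2*W*(-3 + W) (S(W) = (W + W)*(W - 3) = (2*W)*(-3 + W) = 2*W*(-3 + W))
(-1518 - 92)*S(-8) = (-1518 - 92)*(2*(-8)*(-3 - 8)) = -3220*(-8)*(-11) = -1610*176 = -283360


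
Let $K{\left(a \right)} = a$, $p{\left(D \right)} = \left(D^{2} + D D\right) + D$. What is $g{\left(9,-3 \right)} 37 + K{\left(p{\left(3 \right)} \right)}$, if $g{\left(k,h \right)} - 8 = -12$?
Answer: $-127$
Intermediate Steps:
$g{\left(k,h \right)} = -4$ ($g{\left(k,h \right)} = 8 - 12 = -4$)
$p{\left(D \right)} = D + 2 D^{2}$ ($p{\left(D \right)} = \left(D^{2} + D^{2}\right) + D = 2 D^{2} + D = D + 2 D^{2}$)
$g{\left(9,-3 \right)} 37 + K{\left(p{\left(3 \right)} \right)} = \left(-4\right) 37 + 3 \left(1 + 2 \cdot 3\right) = -148 + 3 \left(1 + 6\right) = -148 + 3 \cdot 7 = -148 + 21 = -127$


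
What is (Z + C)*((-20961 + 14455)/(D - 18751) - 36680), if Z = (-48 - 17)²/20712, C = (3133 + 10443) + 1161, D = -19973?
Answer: -216777740811916883/401025744 ≈ -5.4056e+8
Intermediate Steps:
C = 14737 (C = 13576 + 1161 = 14737)
Z = 4225/20712 (Z = (-65)²*(1/20712) = 4225*(1/20712) = 4225/20712 ≈ 0.20399)
(Z + C)*((-20961 + 14455)/(D - 18751) - 36680) = (4225/20712 + 14737)*((-20961 + 14455)/(-19973 - 18751) - 36680) = 305236969*(-6506/(-38724) - 36680)/20712 = 305236969*(-6506*(-1/38724) - 36680)/20712 = 305236969*(3253/19362 - 36680)/20712 = (305236969/20712)*(-710194907/19362) = -216777740811916883/401025744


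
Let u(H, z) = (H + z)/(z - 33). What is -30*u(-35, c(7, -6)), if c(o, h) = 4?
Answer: -930/29 ≈ -32.069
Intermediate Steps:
u(H, z) = (H + z)/(-33 + z)
-30*u(-35, c(7, -6)) = -30*(-35 + 4)/(-33 + 4) = -30*(-31)/(-29) = -(-30)*(-31)/29 = -30*31/29 = -930/29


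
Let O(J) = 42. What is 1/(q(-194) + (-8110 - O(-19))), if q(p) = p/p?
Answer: -1/8151 ≈ -0.00012268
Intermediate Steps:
q(p) = 1
1/(q(-194) + (-8110 - O(-19))) = 1/(1 + (-8110 - 1*42)) = 1/(1 + (-8110 - 42)) = 1/(1 - 8152) = 1/(-8151) = -1/8151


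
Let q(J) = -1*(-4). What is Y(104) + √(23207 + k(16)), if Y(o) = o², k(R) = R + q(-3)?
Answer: 10816 + √23227 ≈ 10968.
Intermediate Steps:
q(J) = 4
k(R) = 4 + R (k(R) = R + 4 = 4 + R)
Y(104) + √(23207 + k(16)) = 104² + √(23207 + (4 + 16)) = 10816 + √(23207 + 20) = 10816 + √23227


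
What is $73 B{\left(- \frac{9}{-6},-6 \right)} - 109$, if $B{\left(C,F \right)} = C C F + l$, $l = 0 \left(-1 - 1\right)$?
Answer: $- \frac{2189}{2} \approx -1094.5$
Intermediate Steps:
$l = 0$ ($l = 0 \left(-2\right) = 0$)
$B{\left(C,F \right)} = F C^{2}$ ($B{\left(C,F \right)} = C C F + 0 = C^{2} F + 0 = F C^{2} + 0 = F C^{2}$)
$73 B{\left(- \frac{9}{-6},-6 \right)} - 109 = 73 \left(- 6 \left(- \frac{9}{-6}\right)^{2}\right) - 109 = 73 \left(- 6 \left(\left(-9\right) \left(- \frac{1}{6}\right)\right)^{2}\right) - 109 = 73 \left(- 6 \left(\frac{3}{2}\right)^{2}\right) - 109 = 73 \left(\left(-6\right) \frac{9}{4}\right) - 109 = 73 \left(- \frac{27}{2}\right) - 109 = - \frac{1971}{2} - 109 = - \frac{2189}{2}$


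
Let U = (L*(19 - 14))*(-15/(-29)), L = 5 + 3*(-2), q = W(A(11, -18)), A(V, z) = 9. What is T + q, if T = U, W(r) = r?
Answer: 186/29 ≈ 6.4138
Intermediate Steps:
q = 9
L = -1 (L = 5 - 6 = -1)
U = -75/29 (U = (-(19 - 14))*(-15/(-29)) = (-1*5)*(-15*(-1/29)) = -5*15/29 = -75/29 ≈ -2.5862)
T = -75/29 ≈ -2.5862
T + q = -75/29 + 9 = 186/29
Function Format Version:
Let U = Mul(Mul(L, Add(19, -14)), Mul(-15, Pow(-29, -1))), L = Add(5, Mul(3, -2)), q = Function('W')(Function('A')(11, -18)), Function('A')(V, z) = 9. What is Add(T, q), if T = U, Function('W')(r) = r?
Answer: Rational(186, 29) ≈ 6.4138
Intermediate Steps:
q = 9
L = -1 (L = Add(5, -6) = -1)
U = Rational(-75, 29) (U = Mul(Mul(-1, Add(19, -14)), Mul(-15, Pow(-29, -1))) = Mul(Mul(-1, 5), Mul(-15, Rational(-1, 29))) = Mul(-5, Rational(15, 29)) = Rational(-75, 29) ≈ -2.5862)
T = Rational(-75, 29) ≈ -2.5862
Add(T, q) = Add(Rational(-75, 29), 9) = Rational(186, 29)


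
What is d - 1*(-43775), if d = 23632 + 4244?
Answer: 71651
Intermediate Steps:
d = 27876
d - 1*(-43775) = 27876 - 1*(-43775) = 27876 + 43775 = 71651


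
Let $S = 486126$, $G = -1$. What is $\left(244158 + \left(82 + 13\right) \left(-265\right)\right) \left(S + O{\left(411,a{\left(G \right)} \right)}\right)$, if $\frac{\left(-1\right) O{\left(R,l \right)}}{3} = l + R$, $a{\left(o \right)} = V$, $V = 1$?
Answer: $106182666870$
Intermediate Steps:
$a{\left(o \right)} = 1$
$O{\left(R,l \right)} = - 3 R - 3 l$ ($O{\left(R,l \right)} = - 3 \left(l + R\right) = - 3 \left(R + l\right) = - 3 R - 3 l$)
$\left(244158 + \left(82 + 13\right) \left(-265\right)\right) \left(S + O{\left(411,a{\left(G \right)} \right)}\right) = \left(244158 + \left(82 + 13\right) \left(-265\right)\right) \left(486126 - 1236\right) = \left(244158 + 95 \left(-265\right)\right) \left(486126 - 1236\right) = \left(244158 - 25175\right) \left(486126 - 1236\right) = 218983 \cdot 484890 = 106182666870$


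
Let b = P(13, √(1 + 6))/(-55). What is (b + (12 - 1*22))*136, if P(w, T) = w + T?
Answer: -76568/55 - 136*√7/55 ≈ -1398.7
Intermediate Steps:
P(w, T) = T + w
b = -13/55 - √7/55 (b = (√(1 + 6) + 13)/(-55) = (√7 + 13)*(-1/55) = (13 + √7)*(-1/55) = -13/55 - √7/55 ≈ -0.28447)
(b + (12 - 1*22))*136 = ((-13/55 - √7/55) + (12 - 1*22))*136 = ((-13/55 - √7/55) + (12 - 22))*136 = ((-13/55 - √7/55) - 10)*136 = (-563/55 - √7/55)*136 = -76568/55 - 136*√7/55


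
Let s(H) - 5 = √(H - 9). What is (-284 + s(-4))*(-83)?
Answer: 23157 - 83*I*√13 ≈ 23157.0 - 299.26*I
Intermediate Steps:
s(H) = 5 + √(-9 + H) (s(H) = 5 + √(H - 9) = 5 + √(-9 + H))
(-284 + s(-4))*(-83) = (-284 + (5 + √(-9 - 4)))*(-83) = (-284 + (5 + √(-13)))*(-83) = (-284 + (5 + I*√13))*(-83) = (-279 + I*√13)*(-83) = 23157 - 83*I*√13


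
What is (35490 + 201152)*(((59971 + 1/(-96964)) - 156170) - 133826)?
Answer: -377006947739203/6926 ≈ -5.4434e+10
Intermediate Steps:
(35490 + 201152)*(((59971 + 1/(-96964)) - 156170) - 133826) = 236642*(((59971 - 1/96964) - 156170) - 133826) = 236642*((5815028043/96964 - 156170) - 133826) = 236642*(-9327839837/96964 - 133826) = 236642*(-22304144101/96964) = -377006947739203/6926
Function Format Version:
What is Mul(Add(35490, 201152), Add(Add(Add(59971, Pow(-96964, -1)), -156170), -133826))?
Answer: Rational(-377006947739203, 6926) ≈ -5.4434e+10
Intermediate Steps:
Mul(Add(35490, 201152), Add(Add(Add(59971, Pow(-96964, -1)), -156170), -133826)) = Mul(236642, Add(Add(Add(59971, Rational(-1, 96964)), -156170), -133826)) = Mul(236642, Add(Add(Rational(5815028043, 96964), -156170), -133826)) = Mul(236642, Add(Rational(-9327839837, 96964), -133826)) = Mul(236642, Rational(-22304144101, 96964)) = Rational(-377006947739203, 6926)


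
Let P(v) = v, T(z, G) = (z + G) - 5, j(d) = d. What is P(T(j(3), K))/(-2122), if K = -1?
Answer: 3/2122 ≈ 0.0014138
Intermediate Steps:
T(z, G) = -5 + G + z (T(z, G) = (G + z) - 5 = -5 + G + z)
P(T(j(3), K))/(-2122) = (-5 - 1 + 3)/(-2122) = -3*(-1/2122) = 3/2122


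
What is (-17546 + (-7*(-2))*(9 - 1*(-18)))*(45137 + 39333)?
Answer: -1450180960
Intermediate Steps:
(-17546 + (-7*(-2))*(9 - 1*(-18)))*(45137 + 39333) = (-17546 + 14*(9 + 18))*84470 = (-17546 + 14*27)*84470 = (-17546 + 378)*84470 = -17168*84470 = -1450180960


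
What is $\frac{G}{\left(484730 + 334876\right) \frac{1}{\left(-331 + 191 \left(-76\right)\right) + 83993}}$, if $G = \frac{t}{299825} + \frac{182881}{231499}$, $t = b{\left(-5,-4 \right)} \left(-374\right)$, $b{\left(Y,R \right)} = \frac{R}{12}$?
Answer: $\frac{5690144242655873}{85332280010334075} \approx 0.066682$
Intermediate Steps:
$b{\left(Y,R \right)} = \frac{R}{12}$ ($b{\left(Y,R \right)} = R \frac{1}{12} = \frac{R}{12}$)
$t = \frac{374}{3}$ ($t = \frac{1}{12} \left(-4\right) \left(-374\right) = \left(- \frac{1}{3}\right) \left(-374\right) = \frac{374}{3} \approx 124.67$)
$G = \frac{164583468101}{208227563025}$ ($G = \frac{374}{3 \cdot 299825} + \frac{182881}{231499} = \frac{374}{3} \cdot \frac{1}{299825} + 182881 \cdot \frac{1}{231499} = \frac{374}{899475} + \frac{182881}{231499} = \frac{164583468101}{208227563025} \approx 0.7904$)
$\frac{G}{\left(484730 + 334876\right) \frac{1}{\left(-331 + 191 \left(-76\right)\right) + 83993}} = \frac{164583468101}{208227563025 \frac{484730 + 334876}{\left(-331 + 191 \left(-76\right)\right) + 83993}} = \frac{164583468101}{208227563025 \frac{819606}{\left(-331 - 14516\right) + 83993}} = \frac{164583468101}{208227563025 \frac{819606}{-14847 + 83993}} = \frac{164583468101}{208227563025 \cdot \frac{819606}{69146}} = \frac{164583468101}{208227563025 \cdot 819606 \cdot \frac{1}{69146}} = \frac{164583468101}{208227563025 \cdot \frac{409803}{34573}} = \frac{164583468101}{208227563025} \cdot \frac{34573}{409803} = \frac{5690144242655873}{85332280010334075}$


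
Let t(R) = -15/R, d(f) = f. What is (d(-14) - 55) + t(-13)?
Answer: -882/13 ≈ -67.846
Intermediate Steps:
(d(-14) - 55) + t(-13) = (-14 - 55) - 15/(-13) = -69 - 15*(-1/13) = -69 + 15/13 = -882/13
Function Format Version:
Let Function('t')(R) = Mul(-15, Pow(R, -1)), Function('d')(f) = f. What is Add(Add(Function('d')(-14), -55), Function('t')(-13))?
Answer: Rational(-882, 13) ≈ -67.846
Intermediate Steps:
Add(Add(Function('d')(-14), -55), Function('t')(-13)) = Add(Add(-14, -55), Mul(-15, Pow(-13, -1))) = Add(-69, Mul(-15, Rational(-1, 13))) = Add(-69, Rational(15, 13)) = Rational(-882, 13)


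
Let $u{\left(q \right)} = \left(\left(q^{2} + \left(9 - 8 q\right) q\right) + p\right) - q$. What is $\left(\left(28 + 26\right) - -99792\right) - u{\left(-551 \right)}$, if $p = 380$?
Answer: $2229081$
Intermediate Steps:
$u{\left(q \right)} = 380 + q^{2} - q + q \left(9 - 8 q\right)$ ($u{\left(q \right)} = \left(\left(q^{2} + \left(9 - 8 q\right) q\right) + 380\right) - q = \left(\left(q^{2} + q \left(9 - 8 q\right)\right) + 380\right) - q = \left(380 + q^{2} + q \left(9 - 8 q\right)\right) - q = 380 + q^{2} - q + q \left(9 - 8 q\right)$)
$\left(\left(28 + 26\right) - -99792\right) - u{\left(-551 \right)} = \left(\left(28 + 26\right) - -99792\right) - \left(380 - 7 \left(-551\right)^{2} + 8 \left(-551\right)\right) = \left(54 + 99792\right) - \left(380 - 2125207 - 4408\right) = 99846 - \left(380 - 2125207 - 4408\right) = 99846 - -2129235 = 99846 + 2129235 = 2229081$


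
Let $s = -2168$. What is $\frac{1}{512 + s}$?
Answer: $- \frac{1}{1656} \approx -0.00060386$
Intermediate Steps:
$\frac{1}{512 + s} = \frac{1}{512 - 2168} = \frac{1}{-1656} = - \frac{1}{1656}$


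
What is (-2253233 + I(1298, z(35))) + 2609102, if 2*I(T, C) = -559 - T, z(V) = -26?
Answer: 709881/2 ≈ 3.5494e+5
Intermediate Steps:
I(T, C) = -559/2 - T/2 (I(T, C) = (-559 - T)/2 = -559/2 - T/2)
(-2253233 + I(1298, z(35))) + 2609102 = (-2253233 + (-559/2 - ½*1298)) + 2609102 = (-2253233 + (-559/2 - 649)) + 2609102 = (-2253233 - 1857/2) + 2609102 = -4508323/2 + 2609102 = 709881/2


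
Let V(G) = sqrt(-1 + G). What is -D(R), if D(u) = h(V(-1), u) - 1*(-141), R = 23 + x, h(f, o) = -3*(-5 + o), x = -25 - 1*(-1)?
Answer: -159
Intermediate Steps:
x = -24 (x = -25 + 1 = -24)
h(f, o) = 15 - 3*o
R = -1 (R = 23 - 24 = -1)
D(u) = 156 - 3*u (D(u) = (15 - 3*u) - 1*(-141) = (15 - 3*u) + 141 = 156 - 3*u)
-D(R) = -(156 - 3*(-1)) = -(156 + 3) = -1*159 = -159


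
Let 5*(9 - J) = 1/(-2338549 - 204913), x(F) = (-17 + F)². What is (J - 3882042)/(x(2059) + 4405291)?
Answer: -49369017091229/109051632702050 ≈ -0.45271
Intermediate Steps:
J = 114455791/12717310 (J = 9 - 1/(5*(-2338549 - 204913)) = 9 - ⅕/(-2543462) = 9 - ⅕*(-1/2543462) = 9 + 1/12717310 = 114455791/12717310 ≈ 9.0000)
(J - 3882042)/(x(2059) + 4405291) = (114455791/12717310 - 3882042)/((-17 + 2059)² + 4405291) = -49369017091229/(12717310*(2042² + 4405291)) = -49369017091229/(12717310*(4169764 + 4405291)) = -49369017091229/12717310/8575055 = -49369017091229/12717310*1/8575055 = -49369017091229/109051632702050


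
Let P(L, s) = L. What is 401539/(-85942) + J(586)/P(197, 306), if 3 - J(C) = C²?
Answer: -29590984389/16930574 ≈ -1747.8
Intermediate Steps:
J(C) = 3 - C²
401539/(-85942) + J(586)/P(197, 306) = 401539/(-85942) + (3 - 1*586²)/197 = 401539*(-1/85942) + (3 - 1*343396)*(1/197) = -401539/85942 + (3 - 343396)*(1/197) = -401539/85942 - 343393*1/197 = -401539/85942 - 343393/197 = -29590984389/16930574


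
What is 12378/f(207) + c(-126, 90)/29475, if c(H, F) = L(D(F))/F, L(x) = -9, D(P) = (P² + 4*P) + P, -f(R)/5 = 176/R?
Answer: -37761100469/12969000 ≈ -2911.6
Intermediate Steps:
f(R) = -880/R
D(P) = P² + 5*P
c(H, F) = -9/F
12378/f(207) + c(-126, 90)/29475 = 12378/((-880/207)) - 9/90/29475 = 12378/((-880*1/207)) - 9*1/90*(1/29475) = 12378/(-880/207) - ⅒*1/29475 = 12378*(-207/880) - 1/294750 = -1281123/440 - 1/294750 = -37761100469/12969000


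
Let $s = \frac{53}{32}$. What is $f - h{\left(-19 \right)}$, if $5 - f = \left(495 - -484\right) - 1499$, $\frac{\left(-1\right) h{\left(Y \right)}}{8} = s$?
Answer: $\frac{2153}{4} \approx 538.25$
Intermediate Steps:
$s = \frac{53}{32}$ ($s = 53 \cdot \frac{1}{32} = \frac{53}{32} \approx 1.6563$)
$h{\left(Y \right)} = - \frac{53}{4}$ ($h{\left(Y \right)} = \left(-8\right) \frac{53}{32} = - \frac{53}{4}$)
$f = 525$ ($f = 5 - \left(\left(495 - -484\right) - 1499\right) = 5 - \left(\left(495 + 484\right) - 1499\right) = 5 - \left(979 - 1499\right) = 5 - -520 = 5 + 520 = 525$)
$f - h{\left(-19 \right)} = 525 - - \frac{53}{4} = 525 + \frac{53}{4} = \frac{2153}{4}$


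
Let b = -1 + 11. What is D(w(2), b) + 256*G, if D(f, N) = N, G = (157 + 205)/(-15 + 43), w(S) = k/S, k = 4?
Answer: 23238/7 ≈ 3319.7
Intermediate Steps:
w(S) = 4/S
G = 181/14 (G = 362/28 = 362*(1/28) = 181/14 ≈ 12.929)
b = 10
D(w(2), b) + 256*G = 10 + 256*(181/14) = 10 + 23168/7 = 23238/7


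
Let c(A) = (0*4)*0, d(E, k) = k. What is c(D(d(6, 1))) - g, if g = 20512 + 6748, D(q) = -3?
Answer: -27260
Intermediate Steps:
g = 27260
c(A) = 0 (c(A) = 0*0 = 0)
c(D(d(6, 1))) - g = 0 - 1*27260 = 0 - 27260 = -27260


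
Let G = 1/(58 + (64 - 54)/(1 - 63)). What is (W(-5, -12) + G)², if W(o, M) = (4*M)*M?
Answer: 1066673774401/3214849 ≈ 3.3180e+5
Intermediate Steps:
W(o, M) = 4*M²
G = 31/1793 (G = 1/(58 + 10/(-62)) = 1/(58 + 10*(-1/62)) = 1/(58 - 5/31) = 1/(1793/31) = 31/1793 ≈ 0.017289)
(W(-5, -12) + G)² = (4*(-12)² + 31/1793)² = (4*144 + 31/1793)² = (576 + 31/1793)² = (1032799/1793)² = 1066673774401/3214849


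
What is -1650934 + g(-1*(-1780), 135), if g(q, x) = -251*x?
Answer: -1684819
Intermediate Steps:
-1650934 + g(-1*(-1780), 135) = -1650934 - 251*135 = -1650934 - 33885 = -1684819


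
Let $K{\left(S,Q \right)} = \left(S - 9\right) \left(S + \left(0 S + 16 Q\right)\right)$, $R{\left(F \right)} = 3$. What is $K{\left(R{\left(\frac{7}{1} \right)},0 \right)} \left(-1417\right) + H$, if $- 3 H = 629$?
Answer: $\frac{75889}{3} \approx 25296.0$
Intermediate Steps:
$H = - \frac{629}{3}$ ($H = \left(- \frac{1}{3}\right) 629 = - \frac{629}{3} \approx -209.67$)
$K{\left(S,Q \right)} = \left(-9 + S\right) \left(S + 16 Q\right)$ ($K{\left(S,Q \right)} = \left(-9 + S\right) \left(S + \left(0 + 16 Q\right)\right) = \left(-9 + S\right) \left(S + 16 Q\right)$)
$K{\left(R{\left(\frac{7}{1} \right)},0 \right)} \left(-1417\right) + H = \left(3^{2} - 0 - 27 + 16 \cdot 0 \cdot 3\right) \left(-1417\right) - \frac{629}{3} = \left(9 + 0 - 27 + 0\right) \left(-1417\right) - \frac{629}{3} = \left(-18\right) \left(-1417\right) - \frac{629}{3} = 25506 - \frac{629}{3} = \frac{75889}{3}$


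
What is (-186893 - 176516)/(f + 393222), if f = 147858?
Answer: -363409/541080 ≈ -0.67164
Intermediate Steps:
(-186893 - 176516)/(f + 393222) = (-186893 - 176516)/(147858 + 393222) = -363409/541080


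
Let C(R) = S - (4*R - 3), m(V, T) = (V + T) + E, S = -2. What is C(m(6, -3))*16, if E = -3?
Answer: 16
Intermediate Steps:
m(V, T) = -3 + T + V (m(V, T) = (V + T) - 3 = (T + V) - 3 = -3 + T + V)
C(R) = 1 - 4*R (C(R) = -2 - (4*R - 3) = -2 - (-3 + 4*R) = -2 + (3 - 4*R) = 1 - 4*R)
C(m(6, -3))*16 = (1 - 4*(-3 - 3 + 6))*16 = (1 - 4*0)*16 = (1 + 0)*16 = 1*16 = 16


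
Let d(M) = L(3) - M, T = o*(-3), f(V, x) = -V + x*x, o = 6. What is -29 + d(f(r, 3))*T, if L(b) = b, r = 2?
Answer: 43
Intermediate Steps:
f(V, x) = x² - V (f(V, x) = -V + x² = x² - V)
T = -18 (T = 6*(-3) = -18)
d(M) = 3 - M
-29 + d(f(r, 3))*T = -29 + (3 - (3² - 1*2))*(-18) = -29 + (3 - (9 - 2))*(-18) = -29 + (3 - 1*7)*(-18) = -29 + (3 - 7)*(-18) = -29 - 4*(-18) = -29 + 72 = 43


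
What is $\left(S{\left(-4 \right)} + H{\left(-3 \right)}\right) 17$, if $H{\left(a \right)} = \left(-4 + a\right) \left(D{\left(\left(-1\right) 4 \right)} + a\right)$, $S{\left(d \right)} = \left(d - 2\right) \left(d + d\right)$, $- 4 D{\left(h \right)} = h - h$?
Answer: $1173$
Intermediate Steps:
$D{\left(h \right)} = 0$ ($D{\left(h \right)} = - \frac{h - h}{4} = \left(- \frac{1}{4}\right) 0 = 0$)
$S{\left(d \right)} = 2 d \left(-2 + d\right)$ ($S{\left(d \right)} = \left(-2 + d\right) 2 d = 2 d \left(-2 + d\right)$)
$H{\left(a \right)} = a \left(-4 + a\right)$ ($H{\left(a \right)} = \left(-4 + a\right) \left(0 + a\right) = \left(-4 + a\right) a = a \left(-4 + a\right)$)
$\left(S{\left(-4 \right)} + H{\left(-3 \right)}\right) 17 = \left(2 \left(-4\right) \left(-2 - 4\right) - 3 \left(-4 - 3\right)\right) 17 = \left(2 \left(-4\right) \left(-6\right) - -21\right) 17 = \left(48 + 21\right) 17 = 69 \cdot 17 = 1173$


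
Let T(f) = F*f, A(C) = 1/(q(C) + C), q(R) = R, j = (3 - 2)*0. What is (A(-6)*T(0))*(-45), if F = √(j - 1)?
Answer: 0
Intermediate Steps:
j = 0 (j = 1*0 = 0)
F = I (F = √(0 - 1) = √(-1) = I ≈ 1.0*I)
A(C) = 1/(2*C) (A(C) = 1/(C + C) = 1/(2*C))
T(f) = I*f
(A(-6)*T(0))*(-45) = (((½)/(-6))*(I*0))*(-45) = (((½)*(-⅙))*0)*(-45) = -1/12*0*(-45) = 0*(-45) = 0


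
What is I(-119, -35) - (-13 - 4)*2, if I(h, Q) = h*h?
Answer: 14195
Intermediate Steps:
I(h, Q) = h²
I(-119, -35) - (-13 - 4)*2 = (-119)² - (-13 - 4)*2 = 14161 - (-17)*2 = 14161 - 1*(-34) = 14161 + 34 = 14195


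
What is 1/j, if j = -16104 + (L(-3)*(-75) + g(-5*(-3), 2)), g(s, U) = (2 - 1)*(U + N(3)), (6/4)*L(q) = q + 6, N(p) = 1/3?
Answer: -3/48755 ≈ -6.1532e-5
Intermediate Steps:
N(p) = 1/3
L(q) = 4 + 2*q/3 (L(q) = 2*(q + 6)/3 = 2*(6 + q)/3 = 4 + 2*q/3)
g(s, U) = 1/3 + U (g(s, U) = (2 - 1)*(U + 1/3) = 1*(1/3 + U) = 1/3 + U)
j = -48755/3 (j = -16104 + ((4 + (2/3)*(-3))*(-75) + (1/3 + 2)) = -16104 + ((4 - 2)*(-75) + 7/3) = -16104 + (2*(-75) + 7/3) = -16104 + (-150 + 7/3) = -16104 - 443/3 = -48755/3 ≈ -16252.)
1/j = 1/(-48755/3) = -3/48755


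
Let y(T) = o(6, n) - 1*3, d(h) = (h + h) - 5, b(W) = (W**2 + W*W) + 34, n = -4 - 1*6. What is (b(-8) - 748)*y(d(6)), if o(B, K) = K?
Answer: 7618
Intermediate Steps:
n = -10 (n = -4 - 6 = -10)
b(W) = 34 + 2*W**2 (b(W) = (W**2 + W**2) + 34 = 2*W**2 + 34 = 34 + 2*W**2)
d(h) = -5 + 2*h (d(h) = 2*h - 5 = -5 + 2*h)
y(T) = -13 (y(T) = -10 - 1*3 = -10 - 3 = -13)
(b(-8) - 748)*y(d(6)) = ((34 + 2*(-8)**2) - 748)*(-13) = ((34 + 2*64) - 748)*(-13) = ((34 + 128) - 748)*(-13) = (162 - 748)*(-13) = -586*(-13) = 7618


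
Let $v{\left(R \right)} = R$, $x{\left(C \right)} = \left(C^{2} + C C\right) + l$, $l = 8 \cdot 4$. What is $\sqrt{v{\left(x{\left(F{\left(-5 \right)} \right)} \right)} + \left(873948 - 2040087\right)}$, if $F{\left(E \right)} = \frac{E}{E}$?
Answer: $i \sqrt{1166105} \approx 1079.9 i$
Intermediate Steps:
$l = 32$
$F{\left(E \right)} = 1$
$x{\left(C \right)} = 32 + 2 C^{2}$ ($x{\left(C \right)} = \left(C^{2} + C C\right) + 32 = \left(C^{2} + C^{2}\right) + 32 = 2 C^{2} + 32 = 32 + 2 C^{2}$)
$\sqrt{v{\left(x{\left(F{\left(-5 \right)} \right)} \right)} + \left(873948 - 2040087\right)} = \sqrt{\left(32 + 2 \cdot 1^{2}\right) + \left(873948 - 2040087\right)} = \sqrt{\left(32 + 2 \cdot 1\right) + \left(873948 - 2040087\right)} = \sqrt{\left(32 + 2\right) - 1166139} = \sqrt{34 - 1166139} = \sqrt{-1166105} = i \sqrt{1166105}$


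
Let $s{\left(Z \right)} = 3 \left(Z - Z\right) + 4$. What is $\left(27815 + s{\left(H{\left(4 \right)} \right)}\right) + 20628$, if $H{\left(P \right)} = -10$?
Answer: $48447$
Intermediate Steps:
$s{\left(Z \right)} = 4$ ($s{\left(Z \right)} = 3 \cdot 0 + 4 = 0 + 4 = 4$)
$\left(27815 + s{\left(H{\left(4 \right)} \right)}\right) + 20628 = \left(27815 + 4\right) + 20628 = 27819 + 20628 = 48447$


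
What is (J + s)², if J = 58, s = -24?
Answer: 1156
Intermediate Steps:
(J + s)² = (58 - 24)² = 34² = 1156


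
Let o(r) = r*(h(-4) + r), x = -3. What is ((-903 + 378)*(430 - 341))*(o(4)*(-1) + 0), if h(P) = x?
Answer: 186900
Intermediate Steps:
h(P) = -3
o(r) = r*(-3 + r)
((-903 + 378)*(430 - 341))*(o(4)*(-1) + 0) = ((-903 + 378)*(430 - 341))*((4*(-3 + 4))*(-1) + 0) = (-525*89)*((4*1)*(-1) + 0) = -46725*(4*(-1) + 0) = -46725*(-4 + 0) = -46725*(-4) = 186900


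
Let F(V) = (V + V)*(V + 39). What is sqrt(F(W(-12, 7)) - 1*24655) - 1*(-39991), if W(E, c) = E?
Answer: 39991 + I*sqrt(25303) ≈ 39991.0 + 159.07*I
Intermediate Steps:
F(V) = 2*V*(39 + V) (F(V) = (2*V)*(39 + V) = 2*V*(39 + V))
sqrt(F(W(-12, 7)) - 1*24655) - 1*(-39991) = sqrt(2*(-12)*(39 - 12) - 1*24655) - 1*(-39991) = sqrt(2*(-12)*27 - 24655) + 39991 = sqrt(-648 - 24655) + 39991 = sqrt(-25303) + 39991 = I*sqrt(25303) + 39991 = 39991 + I*sqrt(25303)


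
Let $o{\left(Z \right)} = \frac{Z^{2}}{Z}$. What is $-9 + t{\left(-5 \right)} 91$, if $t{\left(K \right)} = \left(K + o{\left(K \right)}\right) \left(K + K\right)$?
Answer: $9091$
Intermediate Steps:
$o{\left(Z \right)} = Z$
$t{\left(K \right)} = 4 K^{2}$ ($t{\left(K \right)} = \left(K + K\right) \left(K + K\right) = 2 K 2 K = 4 K^{2}$)
$-9 + t{\left(-5 \right)} 91 = -9 + 4 \left(-5\right)^{2} \cdot 91 = -9 + 4 \cdot 25 \cdot 91 = -9 + 100 \cdot 91 = -9 + 9100 = 9091$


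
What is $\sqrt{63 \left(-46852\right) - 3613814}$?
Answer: $i \sqrt{6565490} \approx 2562.3 i$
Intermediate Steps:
$\sqrt{63 \left(-46852\right) - 3613814} = \sqrt{-2951676 - 3613814} = \sqrt{-6565490} = i \sqrt{6565490}$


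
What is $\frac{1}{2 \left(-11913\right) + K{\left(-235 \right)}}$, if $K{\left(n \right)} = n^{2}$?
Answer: $\frac{1}{31399} \approx 3.1848 \cdot 10^{-5}$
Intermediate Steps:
$\frac{1}{2 \left(-11913\right) + K{\left(-235 \right)}} = \frac{1}{2 \left(-11913\right) + \left(-235\right)^{2}} = \frac{1}{-23826 + 55225} = \frac{1}{31399}$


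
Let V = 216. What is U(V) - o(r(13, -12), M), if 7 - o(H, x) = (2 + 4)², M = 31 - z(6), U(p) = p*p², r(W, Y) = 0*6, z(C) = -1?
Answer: 10077725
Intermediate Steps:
r(W, Y) = 0
U(p) = p³
M = 32 (M = 31 - 1*(-1) = 31 + 1 = 32)
o(H, x) = -29 (o(H, x) = 7 - (2 + 4)² = 7 - 1*6² = 7 - 1*36 = 7 - 36 = -29)
U(V) - o(r(13, -12), M) = 216³ - 1*(-29) = 10077696 + 29 = 10077725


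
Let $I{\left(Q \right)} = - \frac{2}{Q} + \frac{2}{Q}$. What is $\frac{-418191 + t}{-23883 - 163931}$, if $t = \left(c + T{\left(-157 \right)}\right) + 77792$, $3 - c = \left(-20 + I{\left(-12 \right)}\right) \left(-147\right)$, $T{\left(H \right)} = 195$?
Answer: $\frac{343141}{187814} \approx 1.827$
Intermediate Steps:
$I{\left(Q \right)} = 0$
$c = -2937$ ($c = 3 - \left(-20 + 0\right) \left(-147\right) = 3 - \left(-20\right) \left(-147\right) = 3 - 2940 = -2937$)
$t = 75050$ ($t = \left(-2937 + 195\right) + 77792 = -2742 + 77792 = 75050$)
$\frac{-418191 + t}{-23883 - 163931} = \frac{-418191 + 75050}{-23883 - 163931} = - \frac{343141}{-187814} = \left(-343141\right) \left(- \frac{1}{187814}\right) = \frac{343141}{187814}$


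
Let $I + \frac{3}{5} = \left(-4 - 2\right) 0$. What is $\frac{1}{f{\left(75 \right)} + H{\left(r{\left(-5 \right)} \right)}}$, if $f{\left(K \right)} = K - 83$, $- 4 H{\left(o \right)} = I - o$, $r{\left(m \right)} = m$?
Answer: $- \frac{10}{91} \approx -0.10989$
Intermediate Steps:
$I = - \frac{3}{5}$ ($I = - \frac{3}{5} + \left(-4 - 2\right) 0 = - \frac{3}{5} - 0 = - \frac{3}{5} + 0 = - \frac{3}{5} \approx -0.6$)
$H{\left(o \right)} = \frac{3}{20} + \frac{o}{4}$ ($H{\left(o \right)} = - \frac{- \frac{3}{5} - o}{4} = \frac{3}{20} + \frac{o}{4}$)
$f{\left(K \right)} = -83 + K$
$\frac{1}{f{\left(75 \right)} + H{\left(r{\left(-5 \right)} \right)}} = \frac{1}{\left(-83 + 75\right) + \left(\frac{3}{20} + \frac{1}{4} \left(-5\right)\right)} = \frac{1}{-8 + \left(\frac{3}{20} - \frac{5}{4}\right)} = \frac{1}{-8 - \frac{11}{10}} = \frac{1}{- \frac{91}{10}} = - \frac{10}{91}$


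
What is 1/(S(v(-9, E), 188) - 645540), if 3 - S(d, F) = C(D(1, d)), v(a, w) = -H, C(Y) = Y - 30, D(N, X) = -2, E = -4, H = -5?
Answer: -1/645505 ≈ -1.5492e-6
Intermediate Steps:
C(Y) = -30 + Y
v(a, w) = 5 (v(a, w) = -1*(-5) = 5)
S(d, F) = 35 (S(d, F) = 3 - (-30 - 2) = 3 - 1*(-32) = 3 + 32 = 35)
1/(S(v(-9, E), 188) - 645540) = 1/(35 - 645540) = 1/(-645505) = -1/645505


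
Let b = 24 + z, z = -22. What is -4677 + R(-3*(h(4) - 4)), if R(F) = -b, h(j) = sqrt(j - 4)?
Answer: -4679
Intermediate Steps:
h(j) = sqrt(-4 + j)
b = 2 (b = 24 - 22 = 2)
R(F) = -2 (R(F) = -1*2 = -2)
-4677 + R(-3*(h(4) - 4)) = -4677 - 2 = -4679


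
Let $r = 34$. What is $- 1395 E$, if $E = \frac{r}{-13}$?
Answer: $\frac{47430}{13} \approx 3648.5$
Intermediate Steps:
$E = - \frac{34}{13}$ ($E = \frac{34}{-13} = 34 \left(- \frac{1}{13}\right) = - \frac{34}{13} \approx -2.6154$)
$- 1395 E = \left(-1395\right) \left(- \frac{34}{13}\right) = \frac{47430}{13}$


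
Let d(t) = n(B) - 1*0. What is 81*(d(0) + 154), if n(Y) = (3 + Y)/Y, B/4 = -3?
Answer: 50139/4 ≈ 12535.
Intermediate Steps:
B = -12 (B = 4*(-3) = -12)
n(Y) = (3 + Y)/Y
d(t) = ¾ (d(t) = (3 - 12)/(-12) - 1*0 = -1/12*(-9) + 0 = ¾ + 0 = ¾)
81*(d(0) + 154) = 81*(¾ + 154) = 81*(619/4) = 50139/4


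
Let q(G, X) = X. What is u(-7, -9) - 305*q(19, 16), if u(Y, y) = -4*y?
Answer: -4844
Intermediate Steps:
u(-7, -9) - 305*q(19, 16) = -4*(-9) - 305*16 = 36 - 4880 = -4844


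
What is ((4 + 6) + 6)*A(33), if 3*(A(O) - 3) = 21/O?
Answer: 1696/33 ≈ 51.394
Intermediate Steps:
A(O) = 3 + 7/O (A(O) = 3 + (21/O)/3 = 3 + 7/O)
((4 + 6) + 6)*A(33) = ((4 + 6) + 6)*(3 + 7/33) = (10 + 6)*(3 + 7*(1/33)) = 16*(3 + 7/33) = 16*(106/33) = 1696/33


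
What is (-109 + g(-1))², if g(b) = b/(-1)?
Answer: 11664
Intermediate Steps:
g(b) = -b (g(b) = b*(-1) = -b)
(-109 + g(-1))² = (-109 - 1*(-1))² = (-109 + 1)² = (-108)² = 11664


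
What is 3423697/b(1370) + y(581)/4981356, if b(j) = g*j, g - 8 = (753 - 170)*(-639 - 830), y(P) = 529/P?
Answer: -1651355510844637/565951640632803180 ≈ -0.0029178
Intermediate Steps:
g = -856419 (g = 8 + (753 - 170)*(-639 - 830) = 8 + 583*(-1469) = 8 - 856427 = -856419)
b(j) = -856419*j
3423697/b(1370) + y(581)/4981356 = 3423697/((-856419*1370)) + (529/581)/4981356 = 3423697/(-1173294030) + (529*(1/581))*(1/4981356) = 3423697*(-1/1173294030) + (529/581)*(1/4981356) = -3423697/1173294030 + 529/2894167836 = -1651355510844637/565951640632803180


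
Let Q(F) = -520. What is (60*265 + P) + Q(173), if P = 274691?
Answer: 290071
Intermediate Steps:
(60*265 + P) + Q(173) = (60*265 + 274691) - 520 = (15900 + 274691) - 520 = 290591 - 520 = 290071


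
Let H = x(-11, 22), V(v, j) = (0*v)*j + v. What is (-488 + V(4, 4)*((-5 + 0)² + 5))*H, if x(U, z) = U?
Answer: 4048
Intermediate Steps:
V(v, j) = v (V(v, j) = 0*j + v = 0 + v = v)
H = -11
(-488 + V(4, 4)*((-5 + 0)² + 5))*H = (-488 + 4*((-5 + 0)² + 5))*(-11) = (-488 + 4*((-5)² + 5))*(-11) = (-488 + 4*(25 + 5))*(-11) = (-488 + 4*30)*(-11) = (-488 + 120)*(-11) = -368*(-11) = 4048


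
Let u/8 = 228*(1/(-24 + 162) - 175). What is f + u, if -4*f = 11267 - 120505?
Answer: -13426355/46 ≈ -2.9188e+5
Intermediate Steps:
f = 54619/2 (f = -(11267 - 120505)/4 = -¼*(-109238) = 54619/2 ≈ 27310.)
u = -7341296/23 (u = 8*(228*(1/(-24 + 162) - 175)) = 8*(228*(1/138 - 175)) = 8*(228*(-24149/138)) = 8*(-917662/23) = -7341296/23 ≈ -3.1919e+5)
f + u = 54619/2 - 7341296/23 = -13426355/46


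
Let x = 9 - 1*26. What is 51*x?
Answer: -867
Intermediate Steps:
x = -17 (x = 9 - 26 = -17)
51*x = 51*(-17) = -867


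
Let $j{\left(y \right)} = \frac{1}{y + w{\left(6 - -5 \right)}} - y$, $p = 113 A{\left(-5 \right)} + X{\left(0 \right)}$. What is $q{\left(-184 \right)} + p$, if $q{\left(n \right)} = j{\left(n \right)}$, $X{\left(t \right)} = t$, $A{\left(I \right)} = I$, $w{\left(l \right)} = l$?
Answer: $- \frac{65914}{173} \approx -381.01$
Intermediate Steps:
$p = -565$ ($p = 113 \left(-5\right) + 0 = -565 + 0 = -565$)
$j{\left(y \right)} = \frac{1}{11 + y} - y$ ($j{\left(y \right)} = \frac{1}{y + \left(6 - -5\right)} - y = \frac{1}{y + \left(6 + 5\right)} - y = \frac{1}{y + 11} - y = \frac{1}{11 + y} - y$)
$q{\left(n \right)} = \frac{1 - n^{2} - 11 n}{11 + n}$
$q{\left(-184 \right)} + p = \frac{1 - \left(-184\right)^{2} - -2024}{11 - 184} - 565 = \frac{1 - 33856 + 2024}{-173} - 565 = - \frac{1 - 33856 + 2024}{173} - 565 = \left(- \frac{1}{173}\right) \left(-31831\right) - 565 = \frac{31831}{173} - 565 = - \frac{65914}{173}$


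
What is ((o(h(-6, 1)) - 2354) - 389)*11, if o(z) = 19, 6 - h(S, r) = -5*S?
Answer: -29964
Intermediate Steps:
h(S, r) = 6 + 5*S (h(S, r) = 6 - (-5)*S = 6 + 5*S)
((o(h(-6, 1)) - 2354) - 389)*11 = ((19 - 2354) - 389)*11 = (-2335 - 389)*11 = -2724*11 = -29964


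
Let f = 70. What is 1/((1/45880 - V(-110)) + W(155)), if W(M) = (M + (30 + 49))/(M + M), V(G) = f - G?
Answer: -45880/8223767 ≈ -0.0055790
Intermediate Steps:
V(G) = 70 - G
W(M) = (79 + M)/(2*M) (W(M) = (M + 79)/((2*M)) = (79 + M)*(1/(2*M)) = (79 + M)/(2*M))
1/((1/45880 - V(-110)) + W(155)) = 1/((1/45880 - (70 - 1*(-110))) + (½)*(79 + 155)/155) = 1/((1/45880 - (70 + 110)) + (½)*(1/155)*234) = 1/((1/45880 - 1*180) + 117/155) = 1/((1/45880 - 180) + 117/155) = 1/(-8258399/45880 + 117/155) = 1/(-8223767/45880) = -45880/8223767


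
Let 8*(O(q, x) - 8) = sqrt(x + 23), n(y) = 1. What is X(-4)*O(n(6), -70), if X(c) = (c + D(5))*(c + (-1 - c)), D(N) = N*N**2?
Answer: -968 - 121*I*sqrt(47)/8 ≈ -968.0 - 103.69*I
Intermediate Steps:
D(N) = N**3
X(c) = -125 - c (X(c) = (c + 5**3)*(c + (-1 - c)) = (c + 125)*(-1) = (125 + c)*(-1) = -125 - c)
O(q, x) = 8 + sqrt(23 + x)/8 (O(q, x) = 8 + sqrt(x + 23)/8 = 8 + sqrt(23 + x)/8)
X(-4)*O(n(6), -70) = (-125 - 1*(-4))*(8 + sqrt(23 - 70)/8) = (-125 + 4)*(8 + sqrt(-47)/8) = -121*(8 + (I*sqrt(47))/8) = -121*(8 + I*sqrt(47)/8) = -968 - 121*I*sqrt(47)/8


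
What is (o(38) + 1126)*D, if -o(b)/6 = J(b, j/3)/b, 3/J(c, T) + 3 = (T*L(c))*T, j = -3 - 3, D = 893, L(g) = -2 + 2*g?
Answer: 294616351/293 ≈ 1.0055e+6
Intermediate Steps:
j = -6
J(c, T) = 3/(-3 + T²*(-2 + 2*c)) (J(c, T) = 3/(-3 + (T*(-2 + 2*c))*T) = 3/(-3 + T²*(-2 + 2*c)))
o(b) = -18/(b*(-11 + 8*b)) (o(b) = -6*3/(-3 + 2*(-6/3)²*(-1 + b))/b = -6*3/(-3 + 2*(-6*⅓)²*(-1 + b))/b = -6*3/(-3 + 2*(-2)²*(-1 + b))/b = -6*3/(-3 + 2*4*(-1 + b))/b = -6*3/(-3 + (-8 + 8*b))/b = -6*3/(-11 + 8*b)/b = -18/(b*(-11 + 8*b)))
(o(38) + 1126)*D = (-18/(38*(-11 + 8*38)) + 1126)*893 = (-18*1/38/(-11 + 304) + 1126)*893 = (-18*1/38/293 + 1126)*893 = (-18*1/38*1/293 + 1126)*893 = (-9/5567 + 1126)*893 = (6268433/5567)*893 = 294616351/293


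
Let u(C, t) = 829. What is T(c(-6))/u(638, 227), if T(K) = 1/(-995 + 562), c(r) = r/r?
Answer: -1/358957 ≈ -2.7858e-6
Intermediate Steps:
c(r) = 1
T(K) = -1/433 (T(K) = 1/(-433) = -1/433)
T(c(-6))/u(638, 227) = -1/433/829 = -1/433*1/829 = -1/358957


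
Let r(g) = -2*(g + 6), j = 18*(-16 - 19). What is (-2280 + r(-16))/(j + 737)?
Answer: -2260/107 ≈ -21.121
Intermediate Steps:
j = -630 (j = 18*(-35) = -630)
r(g) = -12 - 2*g (r(g) = -2*(6 + g) = -12 - 2*g)
(-2280 + r(-16))/(j + 737) = (-2280 + (-12 - 2*(-16)))/(-630 + 737) = (-2280 + (-12 + 32))/107 = (-2280 + 20)*(1/107) = -2260*1/107 = -2260/107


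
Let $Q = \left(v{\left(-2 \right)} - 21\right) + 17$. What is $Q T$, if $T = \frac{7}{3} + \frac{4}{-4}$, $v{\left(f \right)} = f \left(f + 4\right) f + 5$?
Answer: $12$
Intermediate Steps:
$v{\left(f \right)} = 5 + f^{2} \left(4 + f\right)$ ($v{\left(f \right)} = f \left(4 + f\right) f + 5 = f^{2} \left(4 + f\right) + 5 = 5 + f^{2} \left(4 + f\right)$)
$Q = 9$ ($Q = \left(\left(5 + \left(-2\right)^{3} + 4 \left(-2\right)^{2}\right) - 21\right) + 17 = \left(\left(5 - 8 + 4 \cdot 4\right) - 21\right) + 17 = \left(\left(5 - 8 + 16\right) - 21\right) + 17 = \left(13 - 21\right) + 17 = -8 + 17 = 9$)
$T = \frac{4}{3}$ ($T = 7 \cdot \frac{1}{3} + 4 \left(- \frac{1}{4}\right) = \frac{7}{3} - 1 = \frac{4}{3} \approx 1.3333$)
$Q T = 9 \cdot \frac{4}{3} = 12$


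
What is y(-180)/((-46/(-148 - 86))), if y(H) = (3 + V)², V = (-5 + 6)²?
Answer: 1872/23 ≈ 81.391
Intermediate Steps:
V = 1 (V = 1² = 1)
y(H) = 16 (y(H) = (3 + 1)² = 4² = 16)
y(-180)/((-46/(-148 - 86))) = 16/((-46/(-148 - 86))) = 16/((-46/(-234))) = 16/((-1/234*(-46))) = 16/(23/117) = 16*(117/23) = 1872/23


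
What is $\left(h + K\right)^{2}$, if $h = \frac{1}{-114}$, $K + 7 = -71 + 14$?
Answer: $\frac{53246209}{12996} \approx 4097.1$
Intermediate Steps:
$K = -64$ ($K = -7 + \left(-71 + 14\right) = -7 - 57 = -64$)
$h = - \frac{1}{114} \approx -0.0087719$
$\left(h + K\right)^{2} = \left(- \frac{1}{114} - 64\right)^{2} = \left(- \frac{7297}{114}\right)^{2} = \frac{53246209}{12996}$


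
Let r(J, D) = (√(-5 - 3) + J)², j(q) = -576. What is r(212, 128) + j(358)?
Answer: 44360 + 848*I*√2 ≈ 44360.0 + 1199.3*I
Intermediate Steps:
r(J, D) = (J + 2*I*√2)² (r(J, D) = (√(-8) + J)² = (2*I*√2 + J)² = (J + 2*I*√2)²)
r(212, 128) + j(358) = (212 + 2*I*√2)² - 576 = -576 + (212 + 2*I*√2)²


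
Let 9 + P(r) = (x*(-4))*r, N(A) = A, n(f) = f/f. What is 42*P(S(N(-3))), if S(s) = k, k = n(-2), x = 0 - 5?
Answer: 462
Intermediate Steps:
n(f) = 1
x = -5
k = 1
S(s) = 1
P(r) = -9 + 20*r (P(r) = -9 + (-5*(-4))*r = -9 + 20*r)
42*P(S(N(-3))) = 42*(-9 + 20*1) = 42*(-9 + 20) = 42*11 = 462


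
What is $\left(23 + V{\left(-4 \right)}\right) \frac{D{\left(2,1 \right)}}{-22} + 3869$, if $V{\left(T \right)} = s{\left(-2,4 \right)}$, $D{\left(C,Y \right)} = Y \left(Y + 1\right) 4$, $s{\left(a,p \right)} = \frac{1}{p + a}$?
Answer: $\frac{42465}{11} \approx 3860.5$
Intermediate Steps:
$s{\left(a,p \right)} = \frac{1}{a + p}$
$D{\left(C,Y \right)} = 4 Y \left(1 + Y\right)$ ($D{\left(C,Y \right)} = Y \left(1 + Y\right) 4 = 4 Y \left(1 + Y\right)$)
$V{\left(T \right)} = \frac{1}{2}$ ($V{\left(T \right)} = \frac{1}{-2 + 4} = \frac{1}{2}$)
$\left(23 + V{\left(-4 \right)}\right) \frac{D{\left(2,1 \right)}}{-22} + 3869 = \left(23 + \frac{1}{2}\right) \frac{4 \cdot 1 \left(1 + 1\right)}{-22} + 3869 = \frac{47 \cdot 4 \cdot 1 \cdot 2 \left(- \frac{1}{22}\right)}{2} + 3869 = \frac{47 \cdot 8 \left(- \frac{1}{22}\right)}{2} + 3869 = \frac{47}{2} \left(- \frac{4}{11}\right) + 3869 = - \frac{94}{11} + 3869 = \frac{42465}{11}$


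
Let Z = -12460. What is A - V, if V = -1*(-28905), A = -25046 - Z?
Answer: -41491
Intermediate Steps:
A = -12586 (A = -25046 - 1*(-12460) = -25046 + 12460 = -12586)
V = 28905
A - V = -12586 - 1*28905 = -12586 - 28905 = -41491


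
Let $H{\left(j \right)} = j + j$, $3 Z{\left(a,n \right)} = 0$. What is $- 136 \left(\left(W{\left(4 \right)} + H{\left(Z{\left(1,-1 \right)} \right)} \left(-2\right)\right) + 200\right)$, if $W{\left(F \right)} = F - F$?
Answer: $-27200$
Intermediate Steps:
$Z{\left(a,n \right)} = 0$ ($Z{\left(a,n \right)} = \frac{1}{3} \cdot 0 = 0$)
$W{\left(F \right)} = 0$
$H{\left(j \right)} = 2 j$
$- 136 \left(\left(W{\left(4 \right)} + H{\left(Z{\left(1,-1 \right)} \right)} \left(-2\right)\right) + 200\right) = - 136 \left(\left(0 + 2 \cdot 0 \left(-2\right)\right) + 200\right) = - 136 \left(\left(0 + 0 \left(-2\right)\right) + 200\right) = - 136 \left(\left(0 + 0\right) + 200\right) = - 136 \left(0 + 200\right) = \left(-136\right) 200 = -27200$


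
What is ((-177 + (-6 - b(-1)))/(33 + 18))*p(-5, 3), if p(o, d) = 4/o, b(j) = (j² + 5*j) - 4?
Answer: 140/51 ≈ 2.7451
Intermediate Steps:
b(j) = -4 + j² + 5*j
((-177 + (-6 - b(-1)))/(33 + 18))*p(-5, 3) = ((-177 + (-6 - (-4 + (-1)² + 5*(-1))))/(33 + 18))*(4/(-5)) = ((-177 + (-6 - (-4 + 1 - 5)))/51)*(4*(-⅕)) = ((-177 + (-6 - 1*(-8)))*(1/51))*(-⅘) = ((-177 + (-6 + 8))*(1/51))*(-⅘) = ((-177 + 2)*(1/51))*(-⅘) = -175*1/51*(-⅘) = -175/51*(-⅘) = 140/51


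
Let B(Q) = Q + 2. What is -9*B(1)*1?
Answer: -27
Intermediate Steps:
B(Q) = 2 + Q
-9*B(1)*1 = -9*(2 + 1)*1 = -9*3*1 = -27*1 = -27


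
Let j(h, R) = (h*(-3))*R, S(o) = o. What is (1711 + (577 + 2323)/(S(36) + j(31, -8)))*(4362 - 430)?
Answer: 262948568/39 ≈ 6.7423e+6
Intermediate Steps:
j(h, R) = -3*R*h (j(h, R) = (-3*h)*R = -3*R*h)
(1711 + (577 + 2323)/(S(36) + j(31, -8)))*(4362 - 430) = (1711 + (577 + 2323)/(36 - 3*(-8)*31))*(4362 - 430) = (1711 + 2900/(36 + 744))*3932 = (1711 + 2900/780)*3932 = (1711 + 2900*(1/780))*3932 = (1711 + 145/39)*3932 = (66874/39)*3932 = 262948568/39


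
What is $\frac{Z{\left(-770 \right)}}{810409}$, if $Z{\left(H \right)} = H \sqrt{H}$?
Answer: $- \frac{770 i \sqrt{770}}{810409} \approx - 0.026365 i$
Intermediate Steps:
$Z{\left(H \right)} = H^{\frac{3}{2}}$
$\frac{Z{\left(-770 \right)}}{810409} = \frac{\left(-770\right)^{\frac{3}{2}}}{810409} = - 770 i \sqrt{770} \cdot \frac{1}{810409} = - \frac{770 i \sqrt{770}}{810409}$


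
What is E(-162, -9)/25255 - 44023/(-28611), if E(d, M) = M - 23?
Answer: 1110885313/722570805 ≈ 1.5374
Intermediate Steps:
E(d, M) = -23 + M
E(-162, -9)/25255 - 44023/(-28611) = (-23 - 9)/25255 - 44023/(-28611) = -32*1/25255 - 44023*(-1/28611) = -32/25255 + 44023/28611 = 1110885313/722570805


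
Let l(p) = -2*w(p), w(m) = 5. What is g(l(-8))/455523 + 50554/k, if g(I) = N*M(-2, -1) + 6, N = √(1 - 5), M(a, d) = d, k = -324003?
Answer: -7675521908/49196939523 - 2*I/455523 ≈ -0.15602 - 4.3906e-6*I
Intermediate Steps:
l(p) = -10 (l(p) = -2*5 = -10)
N = 2*I (N = √(-4) = 2*I ≈ 2.0*I)
g(I) = 6 - 2*I (g(I) = (2*I)*(-1) + 6 = -2*I + 6 = 6 - 2*I)
g(l(-8))/455523 + 50554/k = (6 - 2*I)/455523 + 50554/(-324003) = (6 - 2*I)*(1/455523) + 50554*(-1/324003) = (2/151841 - 2*I/455523) - 50554/324003 = -7675521908/49196939523 - 2*I/455523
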